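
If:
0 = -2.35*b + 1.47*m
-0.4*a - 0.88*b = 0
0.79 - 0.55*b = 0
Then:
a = -3.16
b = 1.44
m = 2.30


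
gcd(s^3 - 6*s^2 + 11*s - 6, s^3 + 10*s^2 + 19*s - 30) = s - 1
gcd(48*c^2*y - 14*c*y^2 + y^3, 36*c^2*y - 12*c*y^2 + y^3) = -6*c*y + y^2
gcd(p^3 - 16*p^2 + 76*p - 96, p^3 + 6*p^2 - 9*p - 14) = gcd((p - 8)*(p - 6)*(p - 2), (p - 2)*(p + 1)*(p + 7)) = p - 2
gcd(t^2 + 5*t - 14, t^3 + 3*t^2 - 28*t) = t + 7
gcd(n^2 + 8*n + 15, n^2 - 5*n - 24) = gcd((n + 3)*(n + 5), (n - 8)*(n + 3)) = n + 3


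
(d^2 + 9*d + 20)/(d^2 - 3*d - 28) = (d + 5)/(d - 7)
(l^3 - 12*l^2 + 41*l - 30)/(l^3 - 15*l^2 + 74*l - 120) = (l - 1)/(l - 4)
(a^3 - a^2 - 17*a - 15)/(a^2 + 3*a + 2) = (a^2 - 2*a - 15)/(a + 2)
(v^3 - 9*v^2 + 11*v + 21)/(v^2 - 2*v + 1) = (v^3 - 9*v^2 + 11*v + 21)/(v^2 - 2*v + 1)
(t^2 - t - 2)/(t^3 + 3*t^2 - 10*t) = (t + 1)/(t*(t + 5))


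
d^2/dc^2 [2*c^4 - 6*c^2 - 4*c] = 24*c^2 - 12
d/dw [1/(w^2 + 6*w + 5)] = 2*(-w - 3)/(w^2 + 6*w + 5)^2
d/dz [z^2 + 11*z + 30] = 2*z + 11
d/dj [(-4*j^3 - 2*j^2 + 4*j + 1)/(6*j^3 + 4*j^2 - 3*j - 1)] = (-4*j^4 - 24*j^3 - 16*j^2 - 4*j - 1)/(36*j^6 + 48*j^5 - 20*j^4 - 36*j^3 + j^2 + 6*j + 1)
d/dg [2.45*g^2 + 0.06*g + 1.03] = 4.9*g + 0.06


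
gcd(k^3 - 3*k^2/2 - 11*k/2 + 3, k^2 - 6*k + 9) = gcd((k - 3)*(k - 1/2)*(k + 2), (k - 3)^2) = k - 3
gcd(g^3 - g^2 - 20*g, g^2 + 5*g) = g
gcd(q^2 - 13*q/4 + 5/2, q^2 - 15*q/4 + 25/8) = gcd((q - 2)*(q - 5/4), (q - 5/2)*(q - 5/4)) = q - 5/4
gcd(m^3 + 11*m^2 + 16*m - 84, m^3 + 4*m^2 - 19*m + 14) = m^2 + 5*m - 14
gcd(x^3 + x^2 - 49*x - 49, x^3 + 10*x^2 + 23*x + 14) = x^2 + 8*x + 7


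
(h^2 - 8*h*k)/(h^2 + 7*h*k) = (h - 8*k)/(h + 7*k)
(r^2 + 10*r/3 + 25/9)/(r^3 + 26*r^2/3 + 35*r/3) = (r + 5/3)/(r*(r + 7))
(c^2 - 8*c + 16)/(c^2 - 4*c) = (c - 4)/c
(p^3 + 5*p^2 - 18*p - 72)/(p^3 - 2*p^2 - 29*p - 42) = (p^2 + 2*p - 24)/(p^2 - 5*p - 14)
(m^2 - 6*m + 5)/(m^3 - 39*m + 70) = (m - 1)/(m^2 + 5*m - 14)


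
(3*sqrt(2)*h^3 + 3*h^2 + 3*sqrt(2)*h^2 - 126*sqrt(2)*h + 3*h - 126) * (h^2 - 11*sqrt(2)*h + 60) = 3*sqrt(2)*h^5 - 63*h^4 + 3*sqrt(2)*h^4 - 63*h^3 + 21*sqrt(2)*h^3 + 147*sqrt(2)*h^2 + 2826*h^2 - 6174*sqrt(2)*h + 180*h - 7560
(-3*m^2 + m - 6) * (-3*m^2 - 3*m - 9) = 9*m^4 + 6*m^3 + 42*m^2 + 9*m + 54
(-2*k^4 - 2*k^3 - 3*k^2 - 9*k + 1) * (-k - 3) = 2*k^5 + 8*k^4 + 9*k^3 + 18*k^2 + 26*k - 3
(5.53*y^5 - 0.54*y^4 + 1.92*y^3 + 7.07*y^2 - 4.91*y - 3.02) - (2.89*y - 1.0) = 5.53*y^5 - 0.54*y^4 + 1.92*y^3 + 7.07*y^2 - 7.8*y - 2.02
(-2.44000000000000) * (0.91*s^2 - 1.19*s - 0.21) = -2.2204*s^2 + 2.9036*s + 0.5124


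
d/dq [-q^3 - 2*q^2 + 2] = q*(-3*q - 4)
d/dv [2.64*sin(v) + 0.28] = 2.64*cos(v)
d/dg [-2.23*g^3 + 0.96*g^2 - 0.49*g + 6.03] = -6.69*g^2 + 1.92*g - 0.49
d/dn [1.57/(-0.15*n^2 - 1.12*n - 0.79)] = (0.471*n + 1.7584)/(0.15*n^2 + 1.12*n + 0.79)^2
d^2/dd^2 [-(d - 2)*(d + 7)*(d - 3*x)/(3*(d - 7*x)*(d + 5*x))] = 2*(33*d^3*x^2 - 5*d^3*x - 14*d^3 - 105*d^2*x^3 + 525*d^2*x^2 + 126*d^2*x + 3675*d*x^4 - 1575*d*x^3 - 1722*d*x^2 - 3675*x^5 + 7175*x^4 + 2618*x^3)/(3*(-d^6 + 6*d^5*x + 93*d^4*x^2 - 412*d^3*x^3 - 3255*d^2*x^4 + 7350*d*x^5 + 42875*x^6))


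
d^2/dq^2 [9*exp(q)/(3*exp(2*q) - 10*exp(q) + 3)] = (81*exp(4*q) + 270*exp(3*q) - 486*exp(2*q) + 270*exp(q) + 81)*exp(q)/(27*exp(6*q) - 270*exp(5*q) + 981*exp(4*q) - 1540*exp(3*q) + 981*exp(2*q) - 270*exp(q) + 27)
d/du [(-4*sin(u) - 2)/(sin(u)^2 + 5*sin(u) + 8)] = 2*(2*sin(u) - cos(2*u) - 10)*cos(u)/(sin(u)^2 + 5*sin(u) + 8)^2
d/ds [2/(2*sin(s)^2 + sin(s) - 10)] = -2*(4*sin(s) + 1)*cos(s)/(-sin(s) + cos(2*s) + 9)^2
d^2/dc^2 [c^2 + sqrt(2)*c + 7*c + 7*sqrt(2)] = 2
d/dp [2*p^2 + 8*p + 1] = 4*p + 8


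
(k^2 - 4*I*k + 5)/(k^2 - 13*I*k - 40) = (k + I)/(k - 8*I)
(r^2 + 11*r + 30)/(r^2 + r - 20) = (r + 6)/(r - 4)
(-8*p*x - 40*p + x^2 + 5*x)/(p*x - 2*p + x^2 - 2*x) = (-8*p*x - 40*p + x^2 + 5*x)/(p*x - 2*p + x^2 - 2*x)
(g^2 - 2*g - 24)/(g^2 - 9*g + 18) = (g + 4)/(g - 3)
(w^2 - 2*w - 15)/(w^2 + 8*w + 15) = (w - 5)/(w + 5)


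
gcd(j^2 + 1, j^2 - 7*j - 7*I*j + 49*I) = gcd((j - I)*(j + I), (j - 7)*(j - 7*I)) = 1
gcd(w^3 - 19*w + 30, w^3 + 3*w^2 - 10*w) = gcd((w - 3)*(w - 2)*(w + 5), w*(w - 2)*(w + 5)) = w^2 + 3*w - 10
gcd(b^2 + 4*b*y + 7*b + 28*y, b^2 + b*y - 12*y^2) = b + 4*y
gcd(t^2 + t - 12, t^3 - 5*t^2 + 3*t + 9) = t - 3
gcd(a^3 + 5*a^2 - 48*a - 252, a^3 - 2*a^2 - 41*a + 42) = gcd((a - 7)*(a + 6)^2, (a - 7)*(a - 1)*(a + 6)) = a^2 - a - 42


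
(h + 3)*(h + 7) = h^2 + 10*h + 21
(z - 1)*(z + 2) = z^2 + z - 2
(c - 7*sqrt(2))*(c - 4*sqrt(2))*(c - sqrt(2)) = c^3 - 12*sqrt(2)*c^2 + 78*c - 56*sqrt(2)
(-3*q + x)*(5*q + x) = -15*q^2 + 2*q*x + x^2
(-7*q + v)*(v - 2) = -7*q*v + 14*q + v^2 - 2*v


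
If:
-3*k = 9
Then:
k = -3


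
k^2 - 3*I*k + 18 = (k - 6*I)*(k + 3*I)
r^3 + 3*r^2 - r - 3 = (r - 1)*(r + 1)*(r + 3)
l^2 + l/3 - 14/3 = (l - 2)*(l + 7/3)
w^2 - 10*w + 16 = (w - 8)*(w - 2)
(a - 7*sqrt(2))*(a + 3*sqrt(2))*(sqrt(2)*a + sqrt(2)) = sqrt(2)*a^3 - 8*a^2 + sqrt(2)*a^2 - 42*sqrt(2)*a - 8*a - 42*sqrt(2)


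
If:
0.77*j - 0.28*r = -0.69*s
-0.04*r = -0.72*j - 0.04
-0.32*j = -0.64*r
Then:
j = -0.06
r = -0.03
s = 0.05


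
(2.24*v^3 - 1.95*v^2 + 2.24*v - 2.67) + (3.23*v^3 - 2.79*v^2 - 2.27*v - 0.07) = 5.47*v^3 - 4.74*v^2 - 0.0299999999999998*v - 2.74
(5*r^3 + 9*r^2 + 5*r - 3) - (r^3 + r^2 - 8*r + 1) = 4*r^3 + 8*r^2 + 13*r - 4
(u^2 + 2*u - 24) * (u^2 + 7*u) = u^4 + 9*u^3 - 10*u^2 - 168*u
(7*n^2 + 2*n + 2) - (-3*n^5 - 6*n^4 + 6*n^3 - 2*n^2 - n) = 3*n^5 + 6*n^4 - 6*n^3 + 9*n^2 + 3*n + 2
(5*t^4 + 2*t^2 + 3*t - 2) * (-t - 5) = -5*t^5 - 25*t^4 - 2*t^3 - 13*t^2 - 13*t + 10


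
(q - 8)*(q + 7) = q^2 - q - 56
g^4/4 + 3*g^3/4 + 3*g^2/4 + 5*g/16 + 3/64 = (g/2 + 1/4)^2*(g + 1/2)*(g + 3/2)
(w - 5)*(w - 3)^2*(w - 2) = w^4 - 13*w^3 + 61*w^2 - 123*w + 90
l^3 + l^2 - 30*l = l*(l - 5)*(l + 6)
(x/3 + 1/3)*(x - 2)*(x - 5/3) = x^3/3 - 8*x^2/9 - x/9 + 10/9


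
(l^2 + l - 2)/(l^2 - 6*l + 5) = (l + 2)/(l - 5)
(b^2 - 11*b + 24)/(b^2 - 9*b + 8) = (b - 3)/(b - 1)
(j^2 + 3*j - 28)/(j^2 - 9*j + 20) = (j + 7)/(j - 5)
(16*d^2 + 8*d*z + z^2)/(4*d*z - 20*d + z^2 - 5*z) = (4*d + z)/(z - 5)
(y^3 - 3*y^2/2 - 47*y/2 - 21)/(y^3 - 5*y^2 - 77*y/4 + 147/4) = 2*(y^2 - 5*y - 6)/(2*y^2 - 17*y + 21)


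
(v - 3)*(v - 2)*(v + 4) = v^3 - v^2 - 14*v + 24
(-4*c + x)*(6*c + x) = -24*c^2 + 2*c*x + x^2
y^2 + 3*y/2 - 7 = (y - 2)*(y + 7/2)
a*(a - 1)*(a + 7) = a^3 + 6*a^2 - 7*a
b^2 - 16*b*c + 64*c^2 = (b - 8*c)^2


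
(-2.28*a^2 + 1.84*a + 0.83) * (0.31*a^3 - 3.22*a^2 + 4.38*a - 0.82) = -0.7068*a^5 + 7.912*a^4 - 15.6539*a^3 + 7.2562*a^2 + 2.1266*a - 0.6806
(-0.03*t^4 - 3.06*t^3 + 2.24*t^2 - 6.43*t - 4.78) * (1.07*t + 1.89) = -0.0321*t^5 - 3.3309*t^4 - 3.3866*t^3 - 2.6465*t^2 - 17.2673*t - 9.0342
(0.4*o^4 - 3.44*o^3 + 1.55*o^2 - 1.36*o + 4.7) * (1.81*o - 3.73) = 0.724*o^5 - 7.7184*o^4 + 15.6367*o^3 - 8.2431*o^2 + 13.5798*o - 17.531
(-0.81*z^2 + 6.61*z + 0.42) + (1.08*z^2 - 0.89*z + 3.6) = 0.27*z^2 + 5.72*z + 4.02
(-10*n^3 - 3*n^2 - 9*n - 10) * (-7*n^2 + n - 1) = 70*n^5 + 11*n^4 + 70*n^3 + 64*n^2 - n + 10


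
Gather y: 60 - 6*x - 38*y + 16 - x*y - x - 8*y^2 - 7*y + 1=-7*x - 8*y^2 + y*(-x - 45) + 77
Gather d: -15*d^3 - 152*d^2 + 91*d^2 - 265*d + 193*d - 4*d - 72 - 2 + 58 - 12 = -15*d^3 - 61*d^2 - 76*d - 28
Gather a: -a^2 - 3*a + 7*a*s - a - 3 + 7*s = -a^2 + a*(7*s - 4) + 7*s - 3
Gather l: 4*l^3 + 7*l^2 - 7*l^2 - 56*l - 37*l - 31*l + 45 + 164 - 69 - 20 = 4*l^3 - 124*l + 120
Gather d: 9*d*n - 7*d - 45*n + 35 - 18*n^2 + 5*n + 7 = d*(9*n - 7) - 18*n^2 - 40*n + 42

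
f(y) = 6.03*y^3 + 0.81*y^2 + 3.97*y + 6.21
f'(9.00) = 1483.84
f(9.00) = 4503.42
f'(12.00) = 2628.37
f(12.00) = 10590.33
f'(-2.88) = 149.35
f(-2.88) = -142.55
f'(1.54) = 49.37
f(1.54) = 36.27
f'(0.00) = 3.97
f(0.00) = 6.21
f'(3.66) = 252.23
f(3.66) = 327.23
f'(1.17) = 30.63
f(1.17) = 21.62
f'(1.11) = 28.06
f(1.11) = 19.86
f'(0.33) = 6.47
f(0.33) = 7.83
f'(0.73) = 14.79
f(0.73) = 11.89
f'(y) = 18.09*y^2 + 1.62*y + 3.97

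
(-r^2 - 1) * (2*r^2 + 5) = -2*r^4 - 7*r^2 - 5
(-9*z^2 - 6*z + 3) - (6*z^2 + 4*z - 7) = -15*z^2 - 10*z + 10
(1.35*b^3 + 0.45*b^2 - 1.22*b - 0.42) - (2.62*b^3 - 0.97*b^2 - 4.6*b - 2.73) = -1.27*b^3 + 1.42*b^2 + 3.38*b + 2.31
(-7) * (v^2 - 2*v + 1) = -7*v^2 + 14*v - 7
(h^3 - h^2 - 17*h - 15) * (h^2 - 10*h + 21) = h^5 - 11*h^4 + 14*h^3 + 134*h^2 - 207*h - 315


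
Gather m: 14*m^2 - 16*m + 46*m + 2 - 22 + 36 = 14*m^2 + 30*m + 16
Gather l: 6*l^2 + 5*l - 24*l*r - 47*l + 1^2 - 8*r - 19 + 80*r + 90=6*l^2 + l*(-24*r - 42) + 72*r + 72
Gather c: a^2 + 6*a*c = a^2 + 6*a*c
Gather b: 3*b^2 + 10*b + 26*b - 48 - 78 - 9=3*b^2 + 36*b - 135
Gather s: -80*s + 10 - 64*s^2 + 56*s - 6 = -64*s^2 - 24*s + 4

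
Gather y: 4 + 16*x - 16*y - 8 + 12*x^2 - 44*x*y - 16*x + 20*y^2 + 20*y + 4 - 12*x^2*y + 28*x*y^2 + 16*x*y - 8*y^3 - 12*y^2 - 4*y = 12*x^2 - 8*y^3 + y^2*(28*x + 8) + y*(-12*x^2 - 28*x)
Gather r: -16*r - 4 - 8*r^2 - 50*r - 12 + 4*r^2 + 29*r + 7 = -4*r^2 - 37*r - 9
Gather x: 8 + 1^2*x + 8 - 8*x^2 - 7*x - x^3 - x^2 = -x^3 - 9*x^2 - 6*x + 16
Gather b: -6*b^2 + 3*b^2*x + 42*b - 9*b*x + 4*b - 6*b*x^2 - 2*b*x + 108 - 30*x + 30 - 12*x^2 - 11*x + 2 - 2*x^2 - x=b^2*(3*x - 6) + b*(-6*x^2 - 11*x + 46) - 14*x^2 - 42*x + 140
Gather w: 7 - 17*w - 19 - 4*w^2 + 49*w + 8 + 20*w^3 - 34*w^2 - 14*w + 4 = 20*w^3 - 38*w^2 + 18*w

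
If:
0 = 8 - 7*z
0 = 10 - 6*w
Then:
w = 5/3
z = 8/7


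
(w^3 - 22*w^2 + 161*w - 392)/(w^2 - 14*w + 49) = w - 8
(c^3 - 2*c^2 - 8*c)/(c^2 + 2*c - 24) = c*(c + 2)/(c + 6)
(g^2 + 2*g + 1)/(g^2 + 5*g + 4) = (g + 1)/(g + 4)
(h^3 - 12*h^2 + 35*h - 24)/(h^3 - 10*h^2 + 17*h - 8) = (h - 3)/(h - 1)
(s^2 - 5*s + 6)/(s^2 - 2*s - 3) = (s - 2)/(s + 1)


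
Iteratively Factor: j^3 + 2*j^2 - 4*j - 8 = (j + 2)*(j^2 - 4) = (j + 2)^2*(j - 2)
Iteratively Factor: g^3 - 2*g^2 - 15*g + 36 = (g - 3)*(g^2 + g - 12) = (g - 3)*(g + 4)*(g - 3)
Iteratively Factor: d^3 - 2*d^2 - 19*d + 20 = (d - 1)*(d^2 - d - 20) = (d - 1)*(d + 4)*(d - 5)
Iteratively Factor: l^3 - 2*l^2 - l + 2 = (l + 1)*(l^2 - 3*l + 2) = (l - 1)*(l + 1)*(l - 2)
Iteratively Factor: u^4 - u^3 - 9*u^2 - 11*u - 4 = (u - 4)*(u^3 + 3*u^2 + 3*u + 1) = (u - 4)*(u + 1)*(u^2 + 2*u + 1) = (u - 4)*(u + 1)^2*(u + 1)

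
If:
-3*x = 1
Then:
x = -1/3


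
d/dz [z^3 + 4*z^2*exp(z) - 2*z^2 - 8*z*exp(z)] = 4*z^2*exp(z) + 3*z^2 - 4*z - 8*exp(z)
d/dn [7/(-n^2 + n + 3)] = 7*(2*n - 1)/(-n^2 + n + 3)^2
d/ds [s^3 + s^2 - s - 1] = 3*s^2 + 2*s - 1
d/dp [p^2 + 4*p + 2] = 2*p + 4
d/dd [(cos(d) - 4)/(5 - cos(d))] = -sin(d)/(cos(d) - 5)^2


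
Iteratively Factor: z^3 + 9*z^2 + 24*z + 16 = (z + 4)*(z^2 + 5*z + 4) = (z + 4)^2*(z + 1)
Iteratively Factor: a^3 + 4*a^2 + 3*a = (a + 3)*(a^2 + a) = a*(a + 3)*(a + 1)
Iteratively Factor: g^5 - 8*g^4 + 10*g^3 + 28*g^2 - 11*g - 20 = (g - 5)*(g^4 - 3*g^3 - 5*g^2 + 3*g + 4) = (g - 5)*(g + 1)*(g^3 - 4*g^2 - g + 4) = (g - 5)*(g + 1)^2*(g^2 - 5*g + 4) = (g - 5)*(g - 4)*(g + 1)^2*(g - 1)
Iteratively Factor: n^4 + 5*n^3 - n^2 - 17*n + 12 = (n - 1)*(n^3 + 6*n^2 + 5*n - 12) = (n - 1)*(n + 4)*(n^2 + 2*n - 3) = (n - 1)*(n + 3)*(n + 4)*(n - 1)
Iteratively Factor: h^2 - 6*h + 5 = (h - 5)*(h - 1)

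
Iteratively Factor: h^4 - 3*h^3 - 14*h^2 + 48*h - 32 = (h + 4)*(h^3 - 7*h^2 + 14*h - 8) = (h - 4)*(h + 4)*(h^2 - 3*h + 2) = (h - 4)*(h - 1)*(h + 4)*(h - 2)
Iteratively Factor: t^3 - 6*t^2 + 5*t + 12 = (t + 1)*(t^2 - 7*t + 12) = (t - 3)*(t + 1)*(t - 4)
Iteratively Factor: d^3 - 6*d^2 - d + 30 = (d - 3)*(d^2 - 3*d - 10) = (d - 3)*(d + 2)*(d - 5)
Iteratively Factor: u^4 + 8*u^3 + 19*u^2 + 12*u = (u + 4)*(u^3 + 4*u^2 + 3*u) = (u + 3)*(u + 4)*(u^2 + u) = u*(u + 3)*(u + 4)*(u + 1)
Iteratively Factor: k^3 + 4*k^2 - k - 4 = (k - 1)*(k^2 + 5*k + 4) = (k - 1)*(k + 1)*(k + 4)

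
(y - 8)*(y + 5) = y^2 - 3*y - 40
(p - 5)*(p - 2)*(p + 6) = p^3 - p^2 - 32*p + 60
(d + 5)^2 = d^2 + 10*d + 25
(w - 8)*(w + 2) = w^2 - 6*w - 16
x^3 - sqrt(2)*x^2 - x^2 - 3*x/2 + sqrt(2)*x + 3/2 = (x - 1)*(x - 3*sqrt(2)/2)*(x + sqrt(2)/2)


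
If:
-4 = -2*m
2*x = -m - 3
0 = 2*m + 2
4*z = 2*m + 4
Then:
No Solution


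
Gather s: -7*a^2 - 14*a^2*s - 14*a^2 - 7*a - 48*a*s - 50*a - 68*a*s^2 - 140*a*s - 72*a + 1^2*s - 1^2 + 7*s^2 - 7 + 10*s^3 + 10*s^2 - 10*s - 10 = -21*a^2 - 129*a + 10*s^3 + s^2*(17 - 68*a) + s*(-14*a^2 - 188*a - 9) - 18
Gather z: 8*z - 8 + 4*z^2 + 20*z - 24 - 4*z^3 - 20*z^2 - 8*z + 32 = -4*z^3 - 16*z^2 + 20*z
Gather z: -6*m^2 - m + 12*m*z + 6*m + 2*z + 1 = -6*m^2 + 5*m + z*(12*m + 2) + 1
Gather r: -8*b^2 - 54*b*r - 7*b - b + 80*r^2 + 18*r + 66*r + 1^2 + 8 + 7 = -8*b^2 - 8*b + 80*r^2 + r*(84 - 54*b) + 16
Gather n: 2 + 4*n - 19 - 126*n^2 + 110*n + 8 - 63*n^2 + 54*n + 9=-189*n^2 + 168*n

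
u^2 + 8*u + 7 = (u + 1)*(u + 7)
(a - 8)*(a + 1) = a^2 - 7*a - 8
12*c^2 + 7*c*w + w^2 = (3*c + w)*(4*c + w)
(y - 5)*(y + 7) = y^2 + 2*y - 35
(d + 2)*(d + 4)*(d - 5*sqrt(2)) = d^3 - 5*sqrt(2)*d^2 + 6*d^2 - 30*sqrt(2)*d + 8*d - 40*sqrt(2)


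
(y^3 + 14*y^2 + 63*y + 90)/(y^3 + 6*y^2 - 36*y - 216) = (y^2 + 8*y + 15)/(y^2 - 36)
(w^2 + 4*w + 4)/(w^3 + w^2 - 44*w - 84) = (w + 2)/(w^2 - w - 42)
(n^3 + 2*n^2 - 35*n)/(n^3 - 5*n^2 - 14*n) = (-n^2 - 2*n + 35)/(-n^2 + 5*n + 14)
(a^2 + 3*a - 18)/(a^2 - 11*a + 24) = (a + 6)/(a - 8)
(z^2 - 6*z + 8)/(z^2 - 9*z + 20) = (z - 2)/(z - 5)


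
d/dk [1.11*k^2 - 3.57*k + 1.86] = 2.22*k - 3.57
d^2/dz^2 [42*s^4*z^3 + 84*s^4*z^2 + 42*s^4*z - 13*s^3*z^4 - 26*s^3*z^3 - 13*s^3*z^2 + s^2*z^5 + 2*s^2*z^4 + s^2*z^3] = s^2*(252*s^2*z + 168*s^2 - 156*s*z^2 - 156*s*z - 26*s + 20*z^3 + 24*z^2 + 6*z)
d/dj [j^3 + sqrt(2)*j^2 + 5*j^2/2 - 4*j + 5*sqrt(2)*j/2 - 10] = 3*j^2 + 2*sqrt(2)*j + 5*j - 4 + 5*sqrt(2)/2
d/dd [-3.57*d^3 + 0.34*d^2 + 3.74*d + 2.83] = -10.71*d^2 + 0.68*d + 3.74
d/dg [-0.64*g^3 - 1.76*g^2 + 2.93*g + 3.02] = -1.92*g^2 - 3.52*g + 2.93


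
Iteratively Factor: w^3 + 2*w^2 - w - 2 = (w + 1)*(w^2 + w - 2) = (w - 1)*(w + 1)*(w + 2)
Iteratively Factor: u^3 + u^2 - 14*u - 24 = (u - 4)*(u^2 + 5*u + 6) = (u - 4)*(u + 3)*(u + 2)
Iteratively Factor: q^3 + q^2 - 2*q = (q)*(q^2 + q - 2) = q*(q - 1)*(q + 2)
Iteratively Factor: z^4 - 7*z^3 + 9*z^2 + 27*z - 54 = (z + 2)*(z^3 - 9*z^2 + 27*z - 27) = (z - 3)*(z + 2)*(z^2 - 6*z + 9) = (z - 3)^2*(z + 2)*(z - 3)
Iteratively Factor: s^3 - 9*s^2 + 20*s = (s)*(s^2 - 9*s + 20) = s*(s - 5)*(s - 4)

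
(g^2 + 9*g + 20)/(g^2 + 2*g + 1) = (g^2 + 9*g + 20)/(g^2 + 2*g + 1)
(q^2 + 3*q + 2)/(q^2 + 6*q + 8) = (q + 1)/(q + 4)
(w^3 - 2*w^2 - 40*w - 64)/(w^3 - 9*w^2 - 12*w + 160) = (w + 2)/(w - 5)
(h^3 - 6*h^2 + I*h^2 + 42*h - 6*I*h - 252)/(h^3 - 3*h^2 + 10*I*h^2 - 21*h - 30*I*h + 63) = (h^2 - 6*h*(1 + I) + 36*I)/(h^2 + 3*h*(-1 + I) - 9*I)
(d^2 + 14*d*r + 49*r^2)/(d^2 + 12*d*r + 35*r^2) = (d + 7*r)/(d + 5*r)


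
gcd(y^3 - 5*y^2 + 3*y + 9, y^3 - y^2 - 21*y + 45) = y^2 - 6*y + 9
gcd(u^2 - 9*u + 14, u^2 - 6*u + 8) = u - 2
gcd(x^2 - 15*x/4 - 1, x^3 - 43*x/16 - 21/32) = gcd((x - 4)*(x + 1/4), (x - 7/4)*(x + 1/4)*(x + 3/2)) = x + 1/4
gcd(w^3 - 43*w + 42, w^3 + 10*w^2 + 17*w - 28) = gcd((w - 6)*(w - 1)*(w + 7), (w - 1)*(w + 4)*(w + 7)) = w^2 + 6*w - 7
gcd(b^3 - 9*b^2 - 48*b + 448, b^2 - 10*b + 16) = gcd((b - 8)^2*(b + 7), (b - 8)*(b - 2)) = b - 8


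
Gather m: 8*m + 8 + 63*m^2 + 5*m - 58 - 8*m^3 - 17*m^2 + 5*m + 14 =-8*m^3 + 46*m^2 + 18*m - 36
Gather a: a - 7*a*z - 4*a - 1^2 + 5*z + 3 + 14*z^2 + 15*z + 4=a*(-7*z - 3) + 14*z^2 + 20*z + 6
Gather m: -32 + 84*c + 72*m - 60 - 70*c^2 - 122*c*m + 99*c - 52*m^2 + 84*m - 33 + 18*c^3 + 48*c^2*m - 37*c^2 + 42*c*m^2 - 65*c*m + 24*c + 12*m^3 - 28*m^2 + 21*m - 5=18*c^3 - 107*c^2 + 207*c + 12*m^3 + m^2*(42*c - 80) + m*(48*c^2 - 187*c + 177) - 130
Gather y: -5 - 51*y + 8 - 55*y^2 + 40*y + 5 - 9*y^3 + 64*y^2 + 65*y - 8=-9*y^3 + 9*y^2 + 54*y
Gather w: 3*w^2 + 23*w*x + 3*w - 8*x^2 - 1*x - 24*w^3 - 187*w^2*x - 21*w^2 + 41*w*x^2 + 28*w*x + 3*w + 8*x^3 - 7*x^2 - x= -24*w^3 + w^2*(-187*x - 18) + w*(41*x^2 + 51*x + 6) + 8*x^3 - 15*x^2 - 2*x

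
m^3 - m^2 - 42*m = m*(m - 7)*(m + 6)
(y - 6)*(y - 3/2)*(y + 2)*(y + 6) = y^4 + y^3/2 - 39*y^2 - 18*y + 108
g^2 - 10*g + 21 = (g - 7)*(g - 3)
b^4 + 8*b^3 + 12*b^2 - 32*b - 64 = (b - 2)*(b + 2)*(b + 4)^2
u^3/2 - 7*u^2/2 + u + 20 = (u/2 + 1)*(u - 5)*(u - 4)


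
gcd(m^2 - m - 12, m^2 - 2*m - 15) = m + 3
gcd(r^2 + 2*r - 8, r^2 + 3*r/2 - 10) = r + 4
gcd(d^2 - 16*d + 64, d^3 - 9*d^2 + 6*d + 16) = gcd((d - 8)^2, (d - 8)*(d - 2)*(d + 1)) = d - 8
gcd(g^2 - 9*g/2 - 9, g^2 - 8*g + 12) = g - 6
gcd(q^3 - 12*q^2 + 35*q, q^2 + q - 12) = 1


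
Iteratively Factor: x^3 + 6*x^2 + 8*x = (x + 2)*(x^2 + 4*x) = x*(x + 2)*(x + 4)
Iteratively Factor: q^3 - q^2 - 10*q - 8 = (q - 4)*(q^2 + 3*q + 2) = (q - 4)*(q + 2)*(q + 1)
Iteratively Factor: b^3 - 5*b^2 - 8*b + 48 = (b - 4)*(b^2 - b - 12) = (b - 4)^2*(b + 3)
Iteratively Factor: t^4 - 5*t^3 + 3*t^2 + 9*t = (t - 3)*(t^3 - 2*t^2 - 3*t) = (t - 3)*(t + 1)*(t^2 - 3*t) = t*(t - 3)*(t + 1)*(t - 3)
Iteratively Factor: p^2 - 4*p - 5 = (p - 5)*(p + 1)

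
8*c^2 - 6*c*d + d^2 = (-4*c + d)*(-2*c + d)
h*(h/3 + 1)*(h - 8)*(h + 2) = h^4/3 - h^3 - 34*h^2/3 - 16*h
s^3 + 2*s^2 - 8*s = s*(s - 2)*(s + 4)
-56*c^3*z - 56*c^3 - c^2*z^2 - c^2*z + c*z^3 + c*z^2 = (-8*c + z)*(7*c + z)*(c*z + c)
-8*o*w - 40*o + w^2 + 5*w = (-8*o + w)*(w + 5)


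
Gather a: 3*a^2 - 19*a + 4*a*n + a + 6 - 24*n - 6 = 3*a^2 + a*(4*n - 18) - 24*n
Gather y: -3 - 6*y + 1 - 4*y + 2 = -10*y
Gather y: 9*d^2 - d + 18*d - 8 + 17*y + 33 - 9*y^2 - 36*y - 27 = 9*d^2 + 17*d - 9*y^2 - 19*y - 2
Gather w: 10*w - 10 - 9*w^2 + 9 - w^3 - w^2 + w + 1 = -w^3 - 10*w^2 + 11*w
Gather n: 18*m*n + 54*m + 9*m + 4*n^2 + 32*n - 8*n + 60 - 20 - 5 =63*m + 4*n^2 + n*(18*m + 24) + 35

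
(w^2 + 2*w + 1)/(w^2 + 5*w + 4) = (w + 1)/(w + 4)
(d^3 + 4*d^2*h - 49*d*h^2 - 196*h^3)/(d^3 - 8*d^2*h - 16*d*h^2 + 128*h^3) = (d^2 - 49*h^2)/(d^2 - 12*d*h + 32*h^2)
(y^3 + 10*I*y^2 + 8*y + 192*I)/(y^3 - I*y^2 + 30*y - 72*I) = (y + 8*I)/(y - 3*I)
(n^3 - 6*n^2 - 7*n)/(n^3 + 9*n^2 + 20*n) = (n^2 - 6*n - 7)/(n^2 + 9*n + 20)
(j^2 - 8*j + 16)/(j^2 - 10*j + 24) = (j - 4)/(j - 6)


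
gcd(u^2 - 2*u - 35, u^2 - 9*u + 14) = u - 7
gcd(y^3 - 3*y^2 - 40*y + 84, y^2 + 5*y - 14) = y - 2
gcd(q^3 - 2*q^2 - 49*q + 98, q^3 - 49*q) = q^2 - 49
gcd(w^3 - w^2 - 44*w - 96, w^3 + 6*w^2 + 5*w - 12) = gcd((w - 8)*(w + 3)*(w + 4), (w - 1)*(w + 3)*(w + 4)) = w^2 + 7*w + 12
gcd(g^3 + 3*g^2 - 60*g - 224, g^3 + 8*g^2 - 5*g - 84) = g^2 + 11*g + 28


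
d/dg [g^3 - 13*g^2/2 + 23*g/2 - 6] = 3*g^2 - 13*g + 23/2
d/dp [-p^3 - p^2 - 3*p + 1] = -3*p^2 - 2*p - 3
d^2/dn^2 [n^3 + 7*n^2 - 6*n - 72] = 6*n + 14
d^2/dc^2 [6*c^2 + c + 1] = 12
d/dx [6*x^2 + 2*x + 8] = 12*x + 2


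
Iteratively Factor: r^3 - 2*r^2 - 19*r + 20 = (r - 1)*(r^2 - r - 20) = (r - 1)*(r + 4)*(r - 5)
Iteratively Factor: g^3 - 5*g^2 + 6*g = (g - 3)*(g^2 - 2*g) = (g - 3)*(g - 2)*(g)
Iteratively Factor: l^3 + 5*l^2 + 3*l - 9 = (l + 3)*(l^2 + 2*l - 3) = (l + 3)^2*(l - 1)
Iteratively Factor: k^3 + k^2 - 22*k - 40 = (k - 5)*(k^2 + 6*k + 8) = (k - 5)*(k + 4)*(k + 2)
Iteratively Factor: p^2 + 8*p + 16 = (p + 4)*(p + 4)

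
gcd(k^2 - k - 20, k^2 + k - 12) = k + 4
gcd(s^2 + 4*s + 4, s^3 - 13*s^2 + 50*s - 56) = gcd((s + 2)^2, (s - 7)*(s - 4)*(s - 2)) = 1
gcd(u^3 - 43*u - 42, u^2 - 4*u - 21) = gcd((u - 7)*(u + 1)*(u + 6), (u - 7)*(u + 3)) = u - 7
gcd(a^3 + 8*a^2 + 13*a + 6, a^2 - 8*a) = 1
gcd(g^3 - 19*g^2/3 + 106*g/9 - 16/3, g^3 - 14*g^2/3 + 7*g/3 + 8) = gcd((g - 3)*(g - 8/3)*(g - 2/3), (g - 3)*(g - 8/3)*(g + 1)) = g^2 - 17*g/3 + 8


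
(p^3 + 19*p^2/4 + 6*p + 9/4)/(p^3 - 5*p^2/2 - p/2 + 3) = (4*p^2 + 15*p + 9)/(2*(2*p^2 - 7*p + 6))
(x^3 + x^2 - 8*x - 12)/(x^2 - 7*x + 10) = (x^3 + x^2 - 8*x - 12)/(x^2 - 7*x + 10)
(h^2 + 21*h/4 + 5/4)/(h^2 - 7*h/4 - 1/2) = (h + 5)/(h - 2)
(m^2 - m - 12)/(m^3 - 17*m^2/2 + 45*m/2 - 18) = 2*(m + 3)/(2*m^2 - 9*m + 9)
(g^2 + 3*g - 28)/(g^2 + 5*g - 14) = (g - 4)/(g - 2)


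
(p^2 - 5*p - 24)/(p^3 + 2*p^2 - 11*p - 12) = (p^2 - 5*p - 24)/(p^3 + 2*p^2 - 11*p - 12)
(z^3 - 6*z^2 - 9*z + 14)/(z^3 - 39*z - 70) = (z - 1)/(z + 5)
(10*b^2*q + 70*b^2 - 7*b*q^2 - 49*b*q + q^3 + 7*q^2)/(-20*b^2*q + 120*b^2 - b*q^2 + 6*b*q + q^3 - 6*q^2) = (-2*b*q - 14*b + q^2 + 7*q)/(4*b*q - 24*b + q^2 - 6*q)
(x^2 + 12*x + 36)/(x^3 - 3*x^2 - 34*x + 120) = (x + 6)/(x^2 - 9*x + 20)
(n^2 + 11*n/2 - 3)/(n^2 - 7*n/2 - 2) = (-2*n^2 - 11*n + 6)/(-2*n^2 + 7*n + 4)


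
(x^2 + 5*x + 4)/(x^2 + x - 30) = (x^2 + 5*x + 4)/(x^2 + x - 30)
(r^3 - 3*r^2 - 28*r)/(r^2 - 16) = r*(r - 7)/(r - 4)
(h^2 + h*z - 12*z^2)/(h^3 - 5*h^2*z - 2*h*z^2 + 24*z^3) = (-h - 4*z)/(-h^2 + 2*h*z + 8*z^2)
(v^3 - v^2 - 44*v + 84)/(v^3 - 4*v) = (v^2 + v - 42)/(v*(v + 2))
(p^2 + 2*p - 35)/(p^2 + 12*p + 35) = (p - 5)/(p + 5)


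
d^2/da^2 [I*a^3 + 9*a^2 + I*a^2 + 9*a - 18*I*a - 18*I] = 6*I*a + 18 + 2*I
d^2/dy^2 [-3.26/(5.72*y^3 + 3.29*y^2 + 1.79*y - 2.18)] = ((111.8832*y + 21.4508)*(5.72*y^3 + 3.29*y^2 + 1.79*y - 2.18) - 3.26*(17.16*y^2 + 6.58*y + 1.79)*(34.32*y^2 + 13.16*y + 3.58))/(5.72*y^3 + 3.29*y^2 + 1.79*y - 2.18)^3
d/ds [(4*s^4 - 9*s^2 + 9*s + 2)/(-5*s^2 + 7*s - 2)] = 2*(-20*s^5 + 42*s^4 - 16*s^3 - 9*s^2 + 28*s - 16)/(25*s^4 - 70*s^3 + 69*s^2 - 28*s + 4)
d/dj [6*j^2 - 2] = 12*j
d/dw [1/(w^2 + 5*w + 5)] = (-2*w - 5)/(w^2 + 5*w + 5)^2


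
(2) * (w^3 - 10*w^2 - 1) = 2*w^3 - 20*w^2 - 2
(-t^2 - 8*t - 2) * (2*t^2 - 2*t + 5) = -2*t^4 - 14*t^3 + 7*t^2 - 36*t - 10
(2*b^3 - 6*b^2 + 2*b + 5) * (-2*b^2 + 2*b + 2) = -4*b^5 + 16*b^4 - 12*b^3 - 18*b^2 + 14*b + 10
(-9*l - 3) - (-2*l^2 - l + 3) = 2*l^2 - 8*l - 6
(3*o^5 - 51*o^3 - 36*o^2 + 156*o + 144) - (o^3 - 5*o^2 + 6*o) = 3*o^5 - 52*o^3 - 31*o^2 + 150*o + 144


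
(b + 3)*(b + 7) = b^2 + 10*b + 21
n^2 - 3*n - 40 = (n - 8)*(n + 5)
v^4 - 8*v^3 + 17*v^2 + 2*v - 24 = (v - 4)*(v - 3)*(v - 2)*(v + 1)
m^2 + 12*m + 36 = (m + 6)^2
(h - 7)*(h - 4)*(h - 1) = h^3 - 12*h^2 + 39*h - 28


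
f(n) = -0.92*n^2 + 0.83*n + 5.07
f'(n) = 0.83 - 1.84*n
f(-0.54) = 4.35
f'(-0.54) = 1.82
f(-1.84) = 0.43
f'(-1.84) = 4.22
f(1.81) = 3.56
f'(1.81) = -2.50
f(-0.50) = 4.42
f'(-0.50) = 1.75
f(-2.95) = -5.38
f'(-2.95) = 6.26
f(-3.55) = -9.47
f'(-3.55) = 7.36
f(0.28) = 5.23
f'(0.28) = 0.31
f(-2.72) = -3.99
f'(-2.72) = 5.83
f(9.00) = -61.98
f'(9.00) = -15.73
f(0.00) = 5.07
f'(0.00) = 0.83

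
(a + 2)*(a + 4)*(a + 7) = a^3 + 13*a^2 + 50*a + 56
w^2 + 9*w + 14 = (w + 2)*(w + 7)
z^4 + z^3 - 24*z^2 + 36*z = z*(z - 3)*(z - 2)*(z + 6)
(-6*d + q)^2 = 36*d^2 - 12*d*q + q^2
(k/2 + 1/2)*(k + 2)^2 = k^3/2 + 5*k^2/2 + 4*k + 2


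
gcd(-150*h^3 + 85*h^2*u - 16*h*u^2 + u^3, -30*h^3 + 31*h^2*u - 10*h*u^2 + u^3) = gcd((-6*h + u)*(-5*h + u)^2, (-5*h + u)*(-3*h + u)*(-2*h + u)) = -5*h + u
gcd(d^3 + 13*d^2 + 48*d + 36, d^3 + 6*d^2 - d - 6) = d^2 + 7*d + 6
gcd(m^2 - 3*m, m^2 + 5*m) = m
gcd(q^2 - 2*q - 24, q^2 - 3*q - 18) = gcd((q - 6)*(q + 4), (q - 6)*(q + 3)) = q - 6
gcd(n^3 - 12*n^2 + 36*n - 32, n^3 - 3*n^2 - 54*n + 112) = n^2 - 10*n + 16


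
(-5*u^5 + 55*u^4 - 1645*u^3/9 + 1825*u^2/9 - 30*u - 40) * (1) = -5*u^5 + 55*u^4 - 1645*u^3/9 + 1825*u^2/9 - 30*u - 40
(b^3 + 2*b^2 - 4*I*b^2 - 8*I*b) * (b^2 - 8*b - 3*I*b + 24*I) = b^5 - 6*b^4 - 7*I*b^4 - 28*b^3 + 42*I*b^3 + 72*b^2 + 112*I*b^2 + 192*b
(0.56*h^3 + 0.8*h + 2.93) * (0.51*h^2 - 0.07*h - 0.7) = 0.2856*h^5 - 0.0392*h^4 + 0.016*h^3 + 1.4383*h^2 - 0.7651*h - 2.051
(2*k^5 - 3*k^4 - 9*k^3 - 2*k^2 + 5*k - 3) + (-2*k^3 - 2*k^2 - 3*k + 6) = 2*k^5 - 3*k^4 - 11*k^3 - 4*k^2 + 2*k + 3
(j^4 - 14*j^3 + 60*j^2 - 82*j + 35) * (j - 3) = j^5 - 17*j^4 + 102*j^3 - 262*j^2 + 281*j - 105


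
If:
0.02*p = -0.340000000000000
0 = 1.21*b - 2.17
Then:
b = 1.79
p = -17.00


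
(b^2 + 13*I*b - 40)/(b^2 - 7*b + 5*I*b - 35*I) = (b + 8*I)/(b - 7)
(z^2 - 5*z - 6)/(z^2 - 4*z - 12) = (z + 1)/(z + 2)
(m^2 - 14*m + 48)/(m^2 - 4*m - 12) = (m - 8)/(m + 2)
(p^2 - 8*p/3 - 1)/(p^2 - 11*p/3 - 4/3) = (p - 3)/(p - 4)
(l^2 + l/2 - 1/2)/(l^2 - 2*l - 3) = (l - 1/2)/(l - 3)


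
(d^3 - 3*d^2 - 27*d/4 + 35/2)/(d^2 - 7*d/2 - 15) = (d^2 - 11*d/2 + 7)/(d - 6)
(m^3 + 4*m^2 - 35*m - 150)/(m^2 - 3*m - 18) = (m^2 + 10*m + 25)/(m + 3)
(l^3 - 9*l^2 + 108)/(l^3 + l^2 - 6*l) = (l^2 - 12*l + 36)/(l*(l - 2))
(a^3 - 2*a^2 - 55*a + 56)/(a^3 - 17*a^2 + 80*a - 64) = (a + 7)/(a - 8)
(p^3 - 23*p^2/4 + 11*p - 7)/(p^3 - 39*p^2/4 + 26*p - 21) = (p - 2)/(p - 6)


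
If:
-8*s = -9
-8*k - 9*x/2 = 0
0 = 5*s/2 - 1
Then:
No Solution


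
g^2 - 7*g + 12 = (g - 4)*(g - 3)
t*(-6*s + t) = -6*s*t + t^2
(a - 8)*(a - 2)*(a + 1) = a^3 - 9*a^2 + 6*a + 16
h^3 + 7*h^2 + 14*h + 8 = (h + 1)*(h + 2)*(h + 4)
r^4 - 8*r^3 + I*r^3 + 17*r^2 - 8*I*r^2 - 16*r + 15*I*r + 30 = (r - 5)*(r - 3)*(r - I)*(r + 2*I)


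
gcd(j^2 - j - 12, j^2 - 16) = j - 4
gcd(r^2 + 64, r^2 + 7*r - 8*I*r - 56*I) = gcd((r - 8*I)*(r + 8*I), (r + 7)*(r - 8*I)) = r - 8*I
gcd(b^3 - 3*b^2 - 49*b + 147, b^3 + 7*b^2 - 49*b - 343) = b^2 - 49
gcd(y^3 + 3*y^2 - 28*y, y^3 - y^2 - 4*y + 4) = 1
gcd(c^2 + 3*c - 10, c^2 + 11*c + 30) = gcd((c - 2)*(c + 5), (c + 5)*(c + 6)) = c + 5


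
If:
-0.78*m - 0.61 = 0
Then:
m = -0.78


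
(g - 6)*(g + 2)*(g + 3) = g^3 - g^2 - 24*g - 36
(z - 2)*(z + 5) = z^2 + 3*z - 10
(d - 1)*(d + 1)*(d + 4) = d^3 + 4*d^2 - d - 4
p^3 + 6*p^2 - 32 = (p - 2)*(p + 4)^2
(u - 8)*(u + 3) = u^2 - 5*u - 24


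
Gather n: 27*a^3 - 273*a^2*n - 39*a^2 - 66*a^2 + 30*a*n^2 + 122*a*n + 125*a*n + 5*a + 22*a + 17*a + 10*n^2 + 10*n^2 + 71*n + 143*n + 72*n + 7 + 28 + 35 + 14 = 27*a^3 - 105*a^2 + 44*a + n^2*(30*a + 20) + n*(-273*a^2 + 247*a + 286) + 84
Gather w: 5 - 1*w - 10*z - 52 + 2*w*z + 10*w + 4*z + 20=w*(2*z + 9) - 6*z - 27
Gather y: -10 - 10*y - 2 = -10*y - 12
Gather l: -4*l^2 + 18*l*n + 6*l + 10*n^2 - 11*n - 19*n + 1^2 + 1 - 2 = -4*l^2 + l*(18*n + 6) + 10*n^2 - 30*n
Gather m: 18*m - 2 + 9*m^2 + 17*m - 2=9*m^2 + 35*m - 4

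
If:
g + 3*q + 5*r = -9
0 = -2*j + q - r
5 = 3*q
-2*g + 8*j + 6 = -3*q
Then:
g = 433/18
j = 167/36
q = 5/3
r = -137/18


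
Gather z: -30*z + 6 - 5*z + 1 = 7 - 35*z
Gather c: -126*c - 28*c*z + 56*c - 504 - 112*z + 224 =c*(-28*z - 70) - 112*z - 280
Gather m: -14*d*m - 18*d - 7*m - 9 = -18*d + m*(-14*d - 7) - 9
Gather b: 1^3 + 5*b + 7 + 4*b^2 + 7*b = 4*b^2 + 12*b + 8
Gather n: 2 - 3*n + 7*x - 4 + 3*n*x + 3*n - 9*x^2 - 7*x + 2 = 3*n*x - 9*x^2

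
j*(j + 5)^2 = j^3 + 10*j^2 + 25*j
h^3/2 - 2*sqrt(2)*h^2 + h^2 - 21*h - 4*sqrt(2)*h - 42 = (h/2 + 1)*(h - 7*sqrt(2))*(h + 3*sqrt(2))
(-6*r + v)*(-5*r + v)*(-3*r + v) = -90*r^3 + 63*r^2*v - 14*r*v^2 + v^3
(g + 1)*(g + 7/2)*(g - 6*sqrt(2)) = g^3 - 6*sqrt(2)*g^2 + 9*g^2/2 - 27*sqrt(2)*g + 7*g/2 - 21*sqrt(2)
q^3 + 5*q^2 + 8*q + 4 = (q + 1)*(q + 2)^2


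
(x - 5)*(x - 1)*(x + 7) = x^3 + x^2 - 37*x + 35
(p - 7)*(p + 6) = p^2 - p - 42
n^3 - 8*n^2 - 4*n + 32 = (n - 8)*(n - 2)*(n + 2)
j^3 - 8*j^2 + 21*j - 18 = (j - 3)^2*(j - 2)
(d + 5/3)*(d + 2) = d^2 + 11*d/3 + 10/3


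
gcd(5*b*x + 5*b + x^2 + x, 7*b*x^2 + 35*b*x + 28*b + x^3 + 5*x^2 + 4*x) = x + 1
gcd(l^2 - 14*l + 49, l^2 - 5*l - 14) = l - 7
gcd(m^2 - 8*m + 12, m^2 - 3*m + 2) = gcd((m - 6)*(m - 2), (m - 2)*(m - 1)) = m - 2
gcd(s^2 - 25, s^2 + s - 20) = s + 5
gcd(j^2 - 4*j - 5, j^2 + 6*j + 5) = j + 1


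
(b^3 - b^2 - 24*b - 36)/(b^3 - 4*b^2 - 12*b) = (b + 3)/b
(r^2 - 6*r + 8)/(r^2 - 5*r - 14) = (-r^2 + 6*r - 8)/(-r^2 + 5*r + 14)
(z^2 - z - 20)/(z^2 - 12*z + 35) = (z + 4)/(z - 7)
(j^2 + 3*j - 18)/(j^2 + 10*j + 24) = (j - 3)/(j + 4)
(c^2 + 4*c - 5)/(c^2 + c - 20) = (c - 1)/(c - 4)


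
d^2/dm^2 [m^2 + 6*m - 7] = 2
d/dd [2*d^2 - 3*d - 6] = 4*d - 3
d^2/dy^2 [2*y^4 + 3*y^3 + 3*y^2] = 24*y^2 + 18*y + 6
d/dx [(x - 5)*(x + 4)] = 2*x - 1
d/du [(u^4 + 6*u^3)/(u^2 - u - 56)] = u^2*(-u*(u + 6)*(2*u - 1) + 2*(-2*u - 9)*(-u^2 + u + 56))/(-u^2 + u + 56)^2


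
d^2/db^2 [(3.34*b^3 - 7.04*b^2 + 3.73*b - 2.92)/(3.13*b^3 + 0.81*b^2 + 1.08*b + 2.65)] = (1.13686837721616e-13*b^7 - 154.876156*b^6 + 151.511406*b^5 - 476.198826*b^4 + 684.503542*b^3 - 293.95866*b^2 + 222.685374*b - 114.503536)/(30.664297*b^9 + 23.806467*b^8 + 37.902735*b^7 + 94.84554*b^6 + 53.38953*b^5 + 61.798707*b^4 + 81.110307*b^3 + 26.337555*b^2 + 22.7529*b + 18.609625)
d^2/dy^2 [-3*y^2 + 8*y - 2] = -6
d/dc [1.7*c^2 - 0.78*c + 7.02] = 3.4*c - 0.78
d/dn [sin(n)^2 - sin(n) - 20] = sin(2*n) - cos(n)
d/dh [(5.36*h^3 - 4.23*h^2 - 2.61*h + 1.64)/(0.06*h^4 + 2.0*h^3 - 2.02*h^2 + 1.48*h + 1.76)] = (-0.3216*h^6 + 0.5076*h^5 - 1.8974*h^4 + 25.912*h^3 + 6.9282*h^2 - 8.264*h - 7.0208)/(0.0036*h^8 + 0.24*h^7 + 3.7576*h^6 - 7.9024*h^5 + 10.2116*h^4 + 1.0608*h^3 - 4.92*h^2 + 5.2096*h + 3.0976)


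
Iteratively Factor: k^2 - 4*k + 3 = (k - 3)*(k - 1)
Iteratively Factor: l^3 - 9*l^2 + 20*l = (l)*(l^2 - 9*l + 20) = l*(l - 5)*(l - 4)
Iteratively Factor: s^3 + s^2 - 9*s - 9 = (s + 1)*(s^2 - 9) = (s + 1)*(s + 3)*(s - 3)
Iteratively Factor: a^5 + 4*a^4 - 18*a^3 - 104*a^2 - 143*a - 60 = (a + 1)*(a^4 + 3*a^3 - 21*a^2 - 83*a - 60) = (a - 5)*(a + 1)*(a^3 + 8*a^2 + 19*a + 12) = (a - 5)*(a + 1)*(a + 3)*(a^2 + 5*a + 4) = (a - 5)*(a + 1)^2*(a + 3)*(a + 4)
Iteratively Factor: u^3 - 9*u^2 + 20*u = (u - 4)*(u^2 - 5*u) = (u - 5)*(u - 4)*(u)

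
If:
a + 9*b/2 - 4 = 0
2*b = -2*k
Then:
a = 9*k/2 + 4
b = -k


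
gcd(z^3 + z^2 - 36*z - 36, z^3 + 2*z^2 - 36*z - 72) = z^2 - 36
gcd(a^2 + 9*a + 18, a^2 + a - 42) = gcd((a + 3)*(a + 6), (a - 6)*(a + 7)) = 1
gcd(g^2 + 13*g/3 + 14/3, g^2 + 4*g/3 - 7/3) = g + 7/3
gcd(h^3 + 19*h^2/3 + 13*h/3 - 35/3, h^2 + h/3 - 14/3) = h + 7/3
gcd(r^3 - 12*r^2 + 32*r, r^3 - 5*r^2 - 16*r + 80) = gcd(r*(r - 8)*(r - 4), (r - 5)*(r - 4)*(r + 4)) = r - 4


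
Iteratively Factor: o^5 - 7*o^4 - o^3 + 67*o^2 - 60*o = (o - 1)*(o^4 - 6*o^3 - 7*o^2 + 60*o) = o*(o - 1)*(o^3 - 6*o^2 - 7*o + 60) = o*(o - 1)*(o + 3)*(o^2 - 9*o + 20) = o*(o - 5)*(o - 1)*(o + 3)*(o - 4)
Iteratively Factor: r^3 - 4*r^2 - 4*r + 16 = (r + 2)*(r^2 - 6*r + 8) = (r - 4)*(r + 2)*(r - 2)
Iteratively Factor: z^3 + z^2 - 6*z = (z)*(z^2 + z - 6) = z*(z - 2)*(z + 3)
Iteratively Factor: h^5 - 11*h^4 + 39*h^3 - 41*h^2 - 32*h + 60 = (h - 2)*(h^4 - 9*h^3 + 21*h^2 + h - 30) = (h - 5)*(h - 2)*(h^3 - 4*h^2 + h + 6) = (h - 5)*(h - 2)*(h + 1)*(h^2 - 5*h + 6) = (h - 5)*(h - 2)^2*(h + 1)*(h - 3)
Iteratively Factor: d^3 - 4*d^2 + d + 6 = (d + 1)*(d^2 - 5*d + 6) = (d - 3)*(d + 1)*(d - 2)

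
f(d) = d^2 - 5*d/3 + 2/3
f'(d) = 2*d - 5/3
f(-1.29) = 4.48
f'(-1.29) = -4.25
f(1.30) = 0.19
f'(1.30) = 0.93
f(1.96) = 1.24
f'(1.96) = 2.25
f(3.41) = 6.61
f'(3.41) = 5.15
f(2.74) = 3.61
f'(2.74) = 3.81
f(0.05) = 0.59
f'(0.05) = -1.57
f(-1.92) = 7.55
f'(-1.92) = -5.51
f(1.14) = 0.07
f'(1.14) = 0.61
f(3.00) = 4.67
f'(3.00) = 4.33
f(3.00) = 4.67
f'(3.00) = 4.33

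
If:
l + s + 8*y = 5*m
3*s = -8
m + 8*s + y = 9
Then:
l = 463/3 - 13*y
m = 91/3 - y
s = -8/3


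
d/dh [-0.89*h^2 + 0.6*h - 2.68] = 0.6 - 1.78*h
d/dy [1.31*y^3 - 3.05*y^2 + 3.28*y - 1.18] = 3.93*y^2 - 6.1*y + 3.28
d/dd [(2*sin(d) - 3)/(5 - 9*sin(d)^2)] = 2*(9*sin(d)^2 - 27*sin(d) + 5)*cos(d)/(9*sin(d)^2 - 5)^2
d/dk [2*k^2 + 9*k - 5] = 4*k + 9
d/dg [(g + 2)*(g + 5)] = 2*g + 7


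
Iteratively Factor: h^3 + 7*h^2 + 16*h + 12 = (h + 2)*(h^2 + 5*h + 6) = (h + 2)*(h + 3)*(h + 2)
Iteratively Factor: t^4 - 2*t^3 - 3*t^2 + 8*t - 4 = (t - 1)*(t^3 - t^2 - 4*t + 4) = (t - 1)*(t + 2)*(t^2 - 3*t + 2) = (t - 2)*(t - 1)*(t + 2)*(t - 1)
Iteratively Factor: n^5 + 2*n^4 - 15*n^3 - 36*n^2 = (n - 4)*(n^4 + 6*n^3 + 9*n^2) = (n - 4)*(n + 3)*(n^3 + 3*n^2) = n*(n - 4)*(n + 3)*(n^2 + 3*n) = n*(n - 4)*(n + 3)^2*(n)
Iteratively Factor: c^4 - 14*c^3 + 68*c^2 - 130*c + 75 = (c - 5)*(c^3 - 9*c^2 + 23*c - 15) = (c - 5)^2*(c^2 - 4*c + 3) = (c - 5)^2*(c - 1)*(c - 3)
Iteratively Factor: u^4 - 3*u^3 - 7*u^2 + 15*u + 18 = (u - 3)*(u^3 - 7*u - 6) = (u - 3)*(u + 2)*(u^2 - 2*u - 3) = (u - 3)*(u + 1)*(u + 2)*(u - 3)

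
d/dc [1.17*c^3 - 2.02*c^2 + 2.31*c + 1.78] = 3.51*c^2 - 4.04*c + 2.31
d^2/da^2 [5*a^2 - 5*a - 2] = 10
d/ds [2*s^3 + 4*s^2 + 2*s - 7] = 6*s^2 + 8*s + 2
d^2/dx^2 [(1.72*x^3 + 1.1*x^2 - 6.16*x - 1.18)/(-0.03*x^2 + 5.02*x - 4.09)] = (-1.73472347597681e-18*x^5 - 86.58752*x^3 + 212.704368*x^2 - 178.235232*x + 275.333328)/(2.7e-5*x^6 - 0.013554*x^5 + 2.279079*x^4 - 130.201732*x^3 + 310.714437*x^2 - 251.925186*x + 68.417929)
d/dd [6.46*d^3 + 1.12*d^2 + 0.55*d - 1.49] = 19.38*d^2 + 2.24*d + 0.55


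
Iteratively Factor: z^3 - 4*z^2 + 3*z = (z - 1)*(z^2 - 3*z) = (z - 3)*(z - 1)*(z)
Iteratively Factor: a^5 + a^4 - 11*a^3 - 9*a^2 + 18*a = (a + 3)*(a^4 - 2*a^3 - 5*a^2 + 6*a) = (a - 3)*(a + 3)*(a^3 + a^2 - 2*a) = (a - 3)*(a - 1)*(a + 3)*(a^2 + 2*a) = a*(a - 3)*(a - 1)*(a + 3)*(a + 2)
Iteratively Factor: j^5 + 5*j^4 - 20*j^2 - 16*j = (j + 2)*(j^4 + 3*j^3 - 6*j^2 - 8*j) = (j + 2)*(j + 4)*(j^3 - j^2 - 2*j) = (j + 1)*(j + 2)*(j + 4)*(j^2 - 2*j) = (j - 2)*(j + 1)*(j + 2)*(j + 4)*(j)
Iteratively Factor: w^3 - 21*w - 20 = (w + 4)*(w^2 - 4*w - 5) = (w - 5)*(w + 4)*(w + 1)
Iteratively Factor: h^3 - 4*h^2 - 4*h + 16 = (h - 2)*(h^2 - 2*h - 8) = (h - 4)*(h - 2)*(h + 2)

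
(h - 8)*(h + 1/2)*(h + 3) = h^3 - 9*h^2/2 - 53*h/2 - 12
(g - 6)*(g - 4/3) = g^2 - 22*g/3 + 8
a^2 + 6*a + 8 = (a + 2)*(a + 4)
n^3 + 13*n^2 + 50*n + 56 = (n + 2)*(n + 4)*(n + 7)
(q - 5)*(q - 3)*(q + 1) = q^3 - 7*q^2 + 7*q + 15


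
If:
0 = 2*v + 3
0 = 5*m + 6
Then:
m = -6/5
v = -3/2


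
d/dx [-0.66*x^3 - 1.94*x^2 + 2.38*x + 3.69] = -1.98*x^2 - 3.88*x + 2.38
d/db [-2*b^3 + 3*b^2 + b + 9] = -6*b^2 + 6*b + 1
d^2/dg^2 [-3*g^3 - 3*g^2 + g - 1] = -18*g - 6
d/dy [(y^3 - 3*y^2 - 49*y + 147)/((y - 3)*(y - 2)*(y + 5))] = 3*(y^2 + 26*y + 49)/(y^4 + 6*y^3 - 11*y^2 - 60*y + 100)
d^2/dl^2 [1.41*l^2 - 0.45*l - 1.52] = 2.82000000000000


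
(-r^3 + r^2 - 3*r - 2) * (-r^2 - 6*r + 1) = r^5 + 5*r^4 - 4*r^3 + 21*r^2 + 9*r - 2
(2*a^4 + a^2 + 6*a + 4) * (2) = 4*a^4 + 2*a^2 + 12*a + 8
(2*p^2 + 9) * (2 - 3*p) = -6*p^3 + 4*p^2 - 27*p + 18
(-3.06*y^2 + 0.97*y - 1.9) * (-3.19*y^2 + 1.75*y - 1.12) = 9.7614*y^4 - 8.4493*y^3 + 11.1857*y^2 - 4.4114*y + 2.128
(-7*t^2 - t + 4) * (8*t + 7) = -56*t^3 - 57*t^2 + 25*t + 28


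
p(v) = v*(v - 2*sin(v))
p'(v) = v*(1 - 2*cos(v)) + v - 2*sin(v) = -2*v*cos(v) + 2*v - 2*sin(v)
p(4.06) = 22.94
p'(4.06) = 14.64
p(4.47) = 28.66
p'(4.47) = 13.03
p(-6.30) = 39.48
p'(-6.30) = 0.03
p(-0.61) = -0.33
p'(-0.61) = 0.93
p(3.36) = 12.75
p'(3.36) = 13.71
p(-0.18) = -0.03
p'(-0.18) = 0.35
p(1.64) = -0.58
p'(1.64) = 1.51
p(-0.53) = -0.25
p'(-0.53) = 0.87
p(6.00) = 39.35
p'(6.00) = 1.04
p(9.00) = 73.58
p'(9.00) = 33.58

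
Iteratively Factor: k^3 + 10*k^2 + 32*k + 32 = (k + 4)*(k^2 + 6*k + 8) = (k + 2)*(k + 4)*(k + 4)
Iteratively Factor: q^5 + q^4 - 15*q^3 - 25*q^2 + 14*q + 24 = (q + 3)*(q^4 - 2*q^3 - 9*q^2 + 2*q + 8) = (q + 2)*(q + 3)*(q^3 - 4*q^2 - q + 4) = (q - 1)*(q + 2)*(q + 3)*(q^2 - 3*q - 4) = (q - 1)*(q + 1)*(q + 2)*(q + 3)*(q - 4)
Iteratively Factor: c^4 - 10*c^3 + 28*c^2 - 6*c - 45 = (c - 5)*(c^3 - 5*c^2 + 3*c + 9) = (c - 5)*(c - 3)*(c^2 - 2*c - 3) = (c - 5)*(c - 3)*(c + 1)*(c - 3)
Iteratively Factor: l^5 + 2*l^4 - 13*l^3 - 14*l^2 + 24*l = (l + 2)*(l^4 - 13*l^2 + 12*l) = (l - 1)*(l + 2)*(l^3 + l^2 - 12*l) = (l - 3)*(l - 1)*(l + 2)*(l^2 + 4*l) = l*(l - 3)*(l - 1)*(l + 2)*(l + 4)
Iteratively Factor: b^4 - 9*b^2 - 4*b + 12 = (b - 1)*(b^3 + b^2 - 8*b - 12) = (b - 1)*(b + 2)*(b^2 - b - 6) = (b - 1)*(b + 2)^2*(b - 3)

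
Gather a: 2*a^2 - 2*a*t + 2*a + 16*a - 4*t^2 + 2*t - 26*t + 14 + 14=2*a^2 + a*(18 - 2*t) - 4*t^2 - 24*t + 28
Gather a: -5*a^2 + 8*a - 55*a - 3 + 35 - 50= -5*a^2 - 47*a - 18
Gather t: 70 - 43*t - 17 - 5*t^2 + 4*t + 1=-5*t^2 - 39*t + 54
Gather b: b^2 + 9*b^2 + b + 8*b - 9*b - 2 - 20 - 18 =10*b^2 - 40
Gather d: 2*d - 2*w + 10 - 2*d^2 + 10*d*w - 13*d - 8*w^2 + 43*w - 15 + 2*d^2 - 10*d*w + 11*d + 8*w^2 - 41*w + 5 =0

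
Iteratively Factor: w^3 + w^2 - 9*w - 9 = (w - 3)*(w^2 + 4*w + 3) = (w - 3)*(w + 1)*(w + 3)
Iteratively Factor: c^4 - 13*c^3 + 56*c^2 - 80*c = (c)*(c^3 - 13*c^2 + 56*c - 80) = c*(c - 4)*(c^2 - 9*c + 20) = c*(c - 4)^2*(c - 5)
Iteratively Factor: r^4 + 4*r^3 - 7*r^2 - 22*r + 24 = (r + 3)*(r^3 + r^2 - 10*r + 8) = (r - 1)*(r + 3)*(r^2 + 2*r - 8) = (r - 2)*(r - 1)*(r + 3)*(r + 4)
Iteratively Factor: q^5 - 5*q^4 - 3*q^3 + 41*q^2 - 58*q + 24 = (q - 2)*(q^4 - 3*q^3 - 9*q^2 + 23*q - 12) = (q - 2)*(q - 1)*(q^3 - 2*q^2 - 11*q + 12) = (q - 4)*(q - 2)*(q - 1)*(q^2 + 2*q - 3) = (q - 4)*(q - 2)*(q - 1)*(q + 3)*(q - 1)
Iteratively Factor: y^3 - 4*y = (y - 2)*(y^2 + 2*y) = y*(y - 2)*(y + 2)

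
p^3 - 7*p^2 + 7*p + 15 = (p - 5)*(p - 3)*(p + 1)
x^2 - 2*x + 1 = (x - 1)^2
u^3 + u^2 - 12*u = u*(u - 3)*(u + 4)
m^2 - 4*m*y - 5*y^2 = (m - 5*y)*(m + y)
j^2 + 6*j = j*(j + 6)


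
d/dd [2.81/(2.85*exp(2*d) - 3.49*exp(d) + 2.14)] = (9.8069 - 16.017*exp(d))*exp(d)/(2.85*exp(2*d) - 3.49*exp(d) + 2.14)^2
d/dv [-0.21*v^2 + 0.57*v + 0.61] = 0.57 - 0.42*v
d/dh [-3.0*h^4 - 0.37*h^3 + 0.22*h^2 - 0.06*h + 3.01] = -12.0*h^3 - 1.11*h^2 + 0.44*h - 0.06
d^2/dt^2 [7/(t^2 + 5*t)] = 14*(-t*(t + 5) + (2*t + 5)^2)/(t^3*(t + 5)^3)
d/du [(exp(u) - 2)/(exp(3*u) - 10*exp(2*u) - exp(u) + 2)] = ((exp(u) - 2)*(-3*exp(2*u) + 20*exp(u) + 1) + exp(3*u) - 10*exp(2*u) - exp(u) + 2)*exp(u)/(exp(3*u) - 10*exp(2*u) - exp(u) + 2)^2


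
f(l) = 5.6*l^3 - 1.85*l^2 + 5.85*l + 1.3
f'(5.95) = 578.60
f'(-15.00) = 3841.35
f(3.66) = 272.49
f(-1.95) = -58.67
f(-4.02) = -415.92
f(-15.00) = -19402.70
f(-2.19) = -79.20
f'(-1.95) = 76.95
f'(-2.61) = 129.95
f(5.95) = 1150.22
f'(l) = 16.8*l^2 - 3.7*l + 5.85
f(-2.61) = -126.14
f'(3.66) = 217.35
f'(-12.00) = 2469.45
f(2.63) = 105.76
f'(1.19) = 25.24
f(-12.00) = -10012.10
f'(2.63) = 112.32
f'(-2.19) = 94.53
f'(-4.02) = 292.22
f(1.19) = 15.08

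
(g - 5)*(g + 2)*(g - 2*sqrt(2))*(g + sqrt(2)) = g^4 - 3*g^3 - sqrt(2)*g^3 - 14*g^2 + 3*sqrt(2)*g^2 + 12*g + 10*sqrt(2)*g + 40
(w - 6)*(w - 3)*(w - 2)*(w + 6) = w^4 - 5*w^3 - 30*w^2 + 180*w - 216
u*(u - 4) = u^2 - 4*u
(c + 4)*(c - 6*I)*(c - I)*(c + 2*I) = c^4 + 4*c^3 - 5*I*c^3 + 8*c^2 - 20*I*c^2 + 32*c - 12*I*c - 48*I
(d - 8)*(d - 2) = d^2 - 10*d + 16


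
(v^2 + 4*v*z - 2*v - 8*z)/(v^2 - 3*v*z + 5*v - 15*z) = (v^2 + 4*v*z - 2*v - 8*z)/(v^2 - 3*v*z + 5*v - 15*z)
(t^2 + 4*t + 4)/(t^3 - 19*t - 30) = (t + 2)/(t^2 - 2*t - 15)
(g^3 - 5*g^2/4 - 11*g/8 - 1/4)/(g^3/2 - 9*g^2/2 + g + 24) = (8*g^3 - 10*g^2 - 11*g - 2)/(4*(g^3 - 9*g^2 + 2*g + 48))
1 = 1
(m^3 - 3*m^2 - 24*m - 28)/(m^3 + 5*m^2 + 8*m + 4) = (m - 7)/(m + 1)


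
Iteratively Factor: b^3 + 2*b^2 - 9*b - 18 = (b - 3)*(b^2 + 5*b + 6) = (b - 3)*(b + 2)*(b + 3)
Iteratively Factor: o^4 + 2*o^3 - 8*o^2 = (o)*(o^3 + 2*o^2 - 8*o) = o*(o - 2)*(o^2 + 4*o) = o*(o - 2)*(o + 4)*(o)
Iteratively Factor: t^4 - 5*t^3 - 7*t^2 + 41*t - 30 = (t - 5)*(t^3 - 7*t + 6) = (t - 5)*(t + 3)*(t^2 - 3*t + 2) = (t - 5)*(t - 1)*(t + 3)*(t - 2)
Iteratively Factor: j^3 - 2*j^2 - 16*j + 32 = (j - 2)*(j^2 - 16) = (j - 2)*(j + 4)*(j - 4)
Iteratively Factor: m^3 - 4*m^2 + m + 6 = (m - 2)*(m^2 - 2*m - 3) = (m - 3)*(m - 2)*(m + 1)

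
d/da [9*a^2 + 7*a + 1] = 18*a + 7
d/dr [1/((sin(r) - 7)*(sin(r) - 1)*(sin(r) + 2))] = 3*(4*sin(r) + cos(r)^2 + 2)*cos(r)/((sin(r) - 7)^2*(sin(r) - 1)^2*(sin(r) + 2)^2)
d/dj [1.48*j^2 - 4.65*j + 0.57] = 2.96*j - 4.65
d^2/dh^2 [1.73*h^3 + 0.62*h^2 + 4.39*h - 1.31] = 10.38*h + 1.24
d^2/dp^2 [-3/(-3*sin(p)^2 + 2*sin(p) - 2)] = 6*(-18*sin(p)^4 + 9*sin(p)^3 + 37*sin(p)^2 - 20*sin(p) - 2)/(3*sin(p)^2 - 2*sin(p) + 2)^3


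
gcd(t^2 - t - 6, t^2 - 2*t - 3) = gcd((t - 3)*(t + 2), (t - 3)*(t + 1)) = t - 3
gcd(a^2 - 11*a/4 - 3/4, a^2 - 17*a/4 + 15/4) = a - 3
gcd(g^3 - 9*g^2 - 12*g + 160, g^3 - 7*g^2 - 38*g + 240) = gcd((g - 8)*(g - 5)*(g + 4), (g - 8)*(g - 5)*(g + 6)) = g^2 - 13*g + 40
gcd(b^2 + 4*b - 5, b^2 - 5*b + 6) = 1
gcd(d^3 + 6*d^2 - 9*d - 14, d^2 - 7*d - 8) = d + 1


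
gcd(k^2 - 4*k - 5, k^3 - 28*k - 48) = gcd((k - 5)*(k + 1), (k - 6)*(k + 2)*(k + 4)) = 1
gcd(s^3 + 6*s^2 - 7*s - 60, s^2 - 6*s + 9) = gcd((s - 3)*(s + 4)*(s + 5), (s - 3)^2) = s - 3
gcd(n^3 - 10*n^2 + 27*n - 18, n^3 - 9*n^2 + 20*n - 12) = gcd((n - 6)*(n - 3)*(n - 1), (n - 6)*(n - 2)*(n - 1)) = n^2 - 7*n + 6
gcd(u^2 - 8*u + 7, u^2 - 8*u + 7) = u^2 - 8*u + 7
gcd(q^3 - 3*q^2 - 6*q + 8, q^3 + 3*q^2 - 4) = q^2 + q - 2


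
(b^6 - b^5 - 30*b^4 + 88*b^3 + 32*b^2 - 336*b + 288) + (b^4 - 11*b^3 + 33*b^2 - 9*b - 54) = b^6 - b^5 - 29*b^4 + 77*b^3 + 65*b^2 - 345*b + 234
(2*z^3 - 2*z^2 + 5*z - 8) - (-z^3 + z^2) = 3*z^3 - 3*z^2 + 5*z - 8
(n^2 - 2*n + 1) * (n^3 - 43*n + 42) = n^5 - 2*n^4 - 42*n^3 + 128*n^2 - 127*n + 42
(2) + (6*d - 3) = 6*d - 1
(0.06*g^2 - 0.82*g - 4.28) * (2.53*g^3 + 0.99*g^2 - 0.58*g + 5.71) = 0.1518*g^5 - 2.0152*g^4 - 11.675*g^3 - 3.419*g^2 - 2.1998*g - 24.4388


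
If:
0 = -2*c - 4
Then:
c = -2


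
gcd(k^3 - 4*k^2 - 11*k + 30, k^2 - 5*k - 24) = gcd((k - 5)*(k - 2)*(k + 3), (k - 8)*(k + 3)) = k + 3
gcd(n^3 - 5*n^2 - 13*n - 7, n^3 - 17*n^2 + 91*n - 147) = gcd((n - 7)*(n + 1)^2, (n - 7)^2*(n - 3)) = n - 7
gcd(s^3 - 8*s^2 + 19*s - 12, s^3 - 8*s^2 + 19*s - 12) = s^3 - 8*s^2 + 19*s - 12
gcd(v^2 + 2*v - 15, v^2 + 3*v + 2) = 1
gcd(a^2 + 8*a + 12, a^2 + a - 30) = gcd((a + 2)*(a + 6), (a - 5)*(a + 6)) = a + 6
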